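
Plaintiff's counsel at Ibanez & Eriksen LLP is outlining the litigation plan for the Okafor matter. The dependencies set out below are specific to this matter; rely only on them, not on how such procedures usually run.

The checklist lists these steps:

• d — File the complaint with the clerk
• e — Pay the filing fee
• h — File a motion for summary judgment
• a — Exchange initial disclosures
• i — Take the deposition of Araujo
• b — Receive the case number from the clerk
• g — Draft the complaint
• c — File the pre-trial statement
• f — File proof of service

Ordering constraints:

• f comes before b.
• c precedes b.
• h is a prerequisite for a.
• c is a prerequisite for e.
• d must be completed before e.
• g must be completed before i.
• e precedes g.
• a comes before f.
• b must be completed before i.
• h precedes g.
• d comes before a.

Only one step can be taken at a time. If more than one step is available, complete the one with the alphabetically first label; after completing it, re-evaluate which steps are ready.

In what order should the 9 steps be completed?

c d e h a f b g i

c, d and h have no prerequisites; c has the earlier label, so c is first.
d and h are both available; d has the earlier label → d.
e now also ready, so the ready set is {e, h}; e has the earlier label → e.
That leaves h as the only ready step → h.
Now a and g have their prerequisites met. a has the earlier label, so a next.
f now also ready, so the ready set is {f, g}; f has the earlier label → f.
Now b and g have their prerequisites met. b has the earlier label, so b next.
g is the only step now ready → g.
i needed b and g, now all done → i.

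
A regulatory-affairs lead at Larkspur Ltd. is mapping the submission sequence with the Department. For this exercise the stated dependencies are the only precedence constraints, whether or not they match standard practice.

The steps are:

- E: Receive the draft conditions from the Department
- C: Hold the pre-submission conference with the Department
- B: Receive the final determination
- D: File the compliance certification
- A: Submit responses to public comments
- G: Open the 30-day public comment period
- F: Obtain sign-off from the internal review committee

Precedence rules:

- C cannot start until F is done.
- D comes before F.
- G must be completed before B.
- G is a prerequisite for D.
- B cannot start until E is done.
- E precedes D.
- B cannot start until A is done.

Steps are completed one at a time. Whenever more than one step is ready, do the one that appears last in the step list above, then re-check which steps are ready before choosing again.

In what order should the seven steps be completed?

G A E D F B C

Nothing is required for G, A and E. G is listed later → G first.
Now A and E have their prerequisites met. A is listed later, so A next.
Next only E has its prerequisites met → E.
Now D and B have their prerequisites met. D is listed later, so D next.
Now F and B have their prerequisites met. F is listed later, so F next.
B and C are both available; B is listed later → B.
C needed F, now all done → C.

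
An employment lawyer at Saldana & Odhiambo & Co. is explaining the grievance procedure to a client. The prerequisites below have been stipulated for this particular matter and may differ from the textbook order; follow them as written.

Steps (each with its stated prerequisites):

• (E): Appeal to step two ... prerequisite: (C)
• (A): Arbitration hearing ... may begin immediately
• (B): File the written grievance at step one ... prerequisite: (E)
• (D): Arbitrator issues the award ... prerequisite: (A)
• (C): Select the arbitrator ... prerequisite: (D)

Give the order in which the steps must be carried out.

(A), (D), (C), (E), (B)

(A) has no prerequisites → (A) first.
Next only (D) has its prerequisites met → (D).
That leaves (C) as the only ready step → (C).
Next only (E) has its prerequisites met → (E).
(B) is the only step now ready → (B).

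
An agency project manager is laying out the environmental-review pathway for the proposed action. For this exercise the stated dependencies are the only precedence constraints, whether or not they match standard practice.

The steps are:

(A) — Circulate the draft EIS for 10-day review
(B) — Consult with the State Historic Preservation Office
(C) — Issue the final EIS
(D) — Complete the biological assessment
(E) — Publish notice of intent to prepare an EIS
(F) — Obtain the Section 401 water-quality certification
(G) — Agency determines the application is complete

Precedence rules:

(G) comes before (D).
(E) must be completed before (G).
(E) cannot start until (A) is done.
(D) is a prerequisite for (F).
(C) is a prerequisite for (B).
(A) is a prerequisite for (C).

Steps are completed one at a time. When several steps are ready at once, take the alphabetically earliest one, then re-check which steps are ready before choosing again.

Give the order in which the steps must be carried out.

(A) (C) (B) (E) (G) (D) (F)

Only (A) has no prerequisites, so it is first.
(C) and (E) are both available; (C) has the earlier label → (C).
(B) and (E) are both available; (B) has the earlier label → (B).
That leaves (E) as the only ready step → (E).
That leaves (G) as the only ready step → (G).
That leaves (D) as the only ready step → (D).
That leaves (F) as the only ready step → (F).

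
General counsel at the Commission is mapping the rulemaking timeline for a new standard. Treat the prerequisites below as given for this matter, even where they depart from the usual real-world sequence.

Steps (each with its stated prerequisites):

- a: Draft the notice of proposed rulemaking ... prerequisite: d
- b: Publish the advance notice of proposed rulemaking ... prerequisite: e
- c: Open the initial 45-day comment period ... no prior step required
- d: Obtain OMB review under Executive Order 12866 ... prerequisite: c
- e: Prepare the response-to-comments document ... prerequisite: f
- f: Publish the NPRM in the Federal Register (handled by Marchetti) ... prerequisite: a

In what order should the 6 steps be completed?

c, d, a, f, e, b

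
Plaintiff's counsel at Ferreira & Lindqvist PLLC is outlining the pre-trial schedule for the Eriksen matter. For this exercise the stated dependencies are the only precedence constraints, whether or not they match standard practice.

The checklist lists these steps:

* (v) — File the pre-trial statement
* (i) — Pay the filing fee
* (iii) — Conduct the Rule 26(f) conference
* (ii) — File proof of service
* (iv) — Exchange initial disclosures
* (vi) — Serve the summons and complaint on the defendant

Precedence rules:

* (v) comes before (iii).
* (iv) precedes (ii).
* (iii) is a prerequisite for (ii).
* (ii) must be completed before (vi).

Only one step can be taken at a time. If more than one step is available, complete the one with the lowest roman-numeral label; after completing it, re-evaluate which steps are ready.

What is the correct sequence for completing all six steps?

(i), (iv), (v), (iii), (ii), (vi)

(i), (iv) and (v) have no prerequisites; (i) has the earlier label, so (i) is first.
Now (iv) and (v) have their prerequisites met. (iv) has the earlier label, so (iv) next.
Next only (v) has its prerequisites met → (v).
(iii) needed (v), now all done → (iii).
(ii) needed (iii) and (iv), now all done → (ii).
(vi) is the only step now ready → (vi).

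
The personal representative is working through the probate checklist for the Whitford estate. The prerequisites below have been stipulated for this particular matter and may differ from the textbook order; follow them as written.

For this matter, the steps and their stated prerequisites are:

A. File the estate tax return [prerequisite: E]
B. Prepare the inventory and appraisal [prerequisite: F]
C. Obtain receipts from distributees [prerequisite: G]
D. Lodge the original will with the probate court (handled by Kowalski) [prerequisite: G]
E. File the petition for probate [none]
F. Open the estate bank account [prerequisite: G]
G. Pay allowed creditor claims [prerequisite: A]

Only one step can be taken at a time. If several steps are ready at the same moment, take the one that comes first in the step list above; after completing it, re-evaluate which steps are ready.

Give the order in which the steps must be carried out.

E A G C D F B

E has no prerequisites → E first.
A is the only step now ready → A.
G needed A, now all done → G.
C, D and F are all available; C is listed earlier → C.
Ready: D and F. D is listed earlier → D.
That leaves F as the only ready step → F.
That leaves B as the only ready step → B.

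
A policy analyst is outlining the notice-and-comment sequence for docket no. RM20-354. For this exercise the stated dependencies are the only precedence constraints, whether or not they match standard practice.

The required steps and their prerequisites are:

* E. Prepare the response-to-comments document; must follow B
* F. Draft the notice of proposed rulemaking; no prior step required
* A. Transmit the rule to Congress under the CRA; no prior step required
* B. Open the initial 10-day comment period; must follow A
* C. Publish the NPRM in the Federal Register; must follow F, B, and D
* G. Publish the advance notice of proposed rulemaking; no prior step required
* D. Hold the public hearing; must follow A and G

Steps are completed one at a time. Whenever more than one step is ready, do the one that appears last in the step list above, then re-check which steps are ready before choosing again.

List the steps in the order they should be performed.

G, A, D, B, F, C, E

G, A and F have no prerequisites; G is listed later, so G is first.
A and F are both available; A is listed later → A.
D and B now also ready, so the ready set is {D, B, F}; D is listed later → D.
Ready: B and F. B is listed later → B.
F and E are both available; F is listed later → F.
Now C and E have their prerequisites met. C is listed later, so C next.
That leaves E as the only ready step → E.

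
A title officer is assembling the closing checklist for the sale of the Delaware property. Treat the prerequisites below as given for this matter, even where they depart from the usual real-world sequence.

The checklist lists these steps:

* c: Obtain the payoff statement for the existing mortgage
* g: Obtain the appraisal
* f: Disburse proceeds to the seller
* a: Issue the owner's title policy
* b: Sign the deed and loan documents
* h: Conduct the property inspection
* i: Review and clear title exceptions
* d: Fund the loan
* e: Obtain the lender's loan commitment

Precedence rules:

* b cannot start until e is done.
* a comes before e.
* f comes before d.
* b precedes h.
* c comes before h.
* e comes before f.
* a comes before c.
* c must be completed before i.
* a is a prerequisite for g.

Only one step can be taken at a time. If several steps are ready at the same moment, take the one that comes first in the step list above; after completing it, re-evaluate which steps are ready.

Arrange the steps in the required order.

a has no prerequisites → a first.
Now c, g and e have their prerequisites met. c is listed earlier, so c next.
i now also ready, so the ready set is {g, i, e}; g is listed earlier → g.
Ready: i and e. i is listed earlier → i.
e needed a, now all done → e.
Ready: f and b. f is listed earlier → f.
d now also ready, so the ready set is {b, d}; b is listed earlier → b.
h now also ready, so the ready set is {h, d}; h is listed earlier → h.
d needed f, now all done → d.

a, c, g, i, e, f, b, h, d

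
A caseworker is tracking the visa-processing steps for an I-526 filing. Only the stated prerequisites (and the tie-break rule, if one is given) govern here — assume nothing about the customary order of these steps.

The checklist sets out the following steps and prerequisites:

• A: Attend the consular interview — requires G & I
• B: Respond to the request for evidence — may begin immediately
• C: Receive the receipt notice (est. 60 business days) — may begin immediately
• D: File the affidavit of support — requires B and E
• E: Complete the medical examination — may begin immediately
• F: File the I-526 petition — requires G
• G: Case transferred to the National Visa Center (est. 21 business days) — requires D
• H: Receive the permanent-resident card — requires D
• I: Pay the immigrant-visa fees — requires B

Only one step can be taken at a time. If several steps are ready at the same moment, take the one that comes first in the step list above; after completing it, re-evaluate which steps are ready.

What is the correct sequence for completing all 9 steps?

B, C and E have no prerequisites; B is listed earlier, so B is first.
Now C, E and I have their prerequisites met. C is listed earlier, so C next.
Now E and I have their prerequisites met. E is listed earlier, so E next.
D and I are both available; D is listed earlier → D.
Ready: G, H and I. G is listed earlier → G.
Ready: F, H and I. F is listed earlier → F.
Now H and I have their prerequisites met. H is listed earlier, so H next.
That leaves I as the only ready step → I.
A needed G and I, now all done → A.

B → C → E → D → G → F → H → I → A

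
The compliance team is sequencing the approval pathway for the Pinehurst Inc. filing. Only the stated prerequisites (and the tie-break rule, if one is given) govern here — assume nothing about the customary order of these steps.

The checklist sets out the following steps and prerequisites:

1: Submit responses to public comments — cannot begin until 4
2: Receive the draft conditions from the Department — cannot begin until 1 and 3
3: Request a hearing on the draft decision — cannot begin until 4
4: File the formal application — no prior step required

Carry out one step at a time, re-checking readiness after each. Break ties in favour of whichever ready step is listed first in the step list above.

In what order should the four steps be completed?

4, 1, 3, 2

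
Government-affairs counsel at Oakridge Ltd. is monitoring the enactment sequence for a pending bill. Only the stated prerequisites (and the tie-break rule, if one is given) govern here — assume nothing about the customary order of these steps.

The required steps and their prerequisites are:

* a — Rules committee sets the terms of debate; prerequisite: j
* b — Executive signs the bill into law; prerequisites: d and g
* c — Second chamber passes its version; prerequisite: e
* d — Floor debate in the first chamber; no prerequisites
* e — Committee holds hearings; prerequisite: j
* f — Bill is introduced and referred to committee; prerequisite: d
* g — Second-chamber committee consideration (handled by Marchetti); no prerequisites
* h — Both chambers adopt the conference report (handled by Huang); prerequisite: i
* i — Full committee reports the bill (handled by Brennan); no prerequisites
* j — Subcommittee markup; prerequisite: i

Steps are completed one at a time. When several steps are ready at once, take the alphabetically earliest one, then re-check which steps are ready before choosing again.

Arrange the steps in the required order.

d, f, g, b, i, h, j, a, e, c

d, g and i have no prerequisites; d has the earlier label, so d is first.
f now also ready, so the ready set is {f, g, i}; f has the earlier label → f.
g and i are both available; g has the earlier label → g.
b now also ready, so the ready set is {b, i}; b has the earlier label → b.
i is the only step now ready → i.
Now h and j have their prerequisites met. h has the earlier label, so h next.
Next only j has its prerequisites met → j.
Now a and e have their prerequisites met. a has the earlier label, so a next.
e needed j, now all done → e.
Next only c has its prerequisites met → c.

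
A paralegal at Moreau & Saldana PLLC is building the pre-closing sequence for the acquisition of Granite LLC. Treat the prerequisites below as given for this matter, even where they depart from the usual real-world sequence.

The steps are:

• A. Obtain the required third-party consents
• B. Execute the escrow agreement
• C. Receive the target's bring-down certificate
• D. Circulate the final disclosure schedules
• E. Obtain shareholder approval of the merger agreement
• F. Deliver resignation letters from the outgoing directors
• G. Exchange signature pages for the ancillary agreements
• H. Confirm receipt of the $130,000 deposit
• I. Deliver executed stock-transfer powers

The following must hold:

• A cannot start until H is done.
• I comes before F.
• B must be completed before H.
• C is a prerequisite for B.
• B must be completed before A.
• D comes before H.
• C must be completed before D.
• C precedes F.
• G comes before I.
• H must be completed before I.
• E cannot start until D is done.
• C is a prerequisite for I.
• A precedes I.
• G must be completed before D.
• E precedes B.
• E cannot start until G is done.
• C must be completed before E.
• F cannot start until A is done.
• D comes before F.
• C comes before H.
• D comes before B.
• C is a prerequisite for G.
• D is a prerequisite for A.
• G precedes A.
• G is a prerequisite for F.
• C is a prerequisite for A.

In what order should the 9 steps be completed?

Only C has no prerequisites, so it is first.
G needed C, now all done → G.
D needed C and G, now all done → D.
E needed C, D and G, now all done → E.
B needed C, D and E, now all done → B.
Next only H has its prerequisites met → H.
That leaves A as the only ready step → A.
I needed A, C, G and H, now all done → I.
F is the only step now ready → F.

C, G, D, E, B, H, A, I, F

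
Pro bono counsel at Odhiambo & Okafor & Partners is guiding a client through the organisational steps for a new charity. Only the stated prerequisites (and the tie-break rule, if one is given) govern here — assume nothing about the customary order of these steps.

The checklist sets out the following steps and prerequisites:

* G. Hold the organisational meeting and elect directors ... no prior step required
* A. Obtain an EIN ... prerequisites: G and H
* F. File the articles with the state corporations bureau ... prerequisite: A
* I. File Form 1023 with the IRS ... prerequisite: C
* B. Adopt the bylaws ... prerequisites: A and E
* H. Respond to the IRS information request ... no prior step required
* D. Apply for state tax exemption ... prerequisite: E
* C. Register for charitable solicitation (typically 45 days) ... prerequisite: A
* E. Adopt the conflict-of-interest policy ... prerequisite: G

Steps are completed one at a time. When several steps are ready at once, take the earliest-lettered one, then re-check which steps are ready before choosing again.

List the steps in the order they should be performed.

G, E, D, H, A, B, C, F, I

Nothing is required for G and H. G has the earlier label → G first.
E now also ready, so the ready set is {E, H}; E has the earlier label → E.
D now also ready, so the ready set is {D, H}; D has the earlier label → D.
Next only H has its prerequisites met → H.
That leaves A as the only ready step → A.
Now B, C and F have their prerequisites met. B has the earlier label, so B next.
C and F are both available; C has the earlier label → C.
Now F and I have their prerequisites met. F has the earlier label, so F next.
That leaves I as the only ready step → I.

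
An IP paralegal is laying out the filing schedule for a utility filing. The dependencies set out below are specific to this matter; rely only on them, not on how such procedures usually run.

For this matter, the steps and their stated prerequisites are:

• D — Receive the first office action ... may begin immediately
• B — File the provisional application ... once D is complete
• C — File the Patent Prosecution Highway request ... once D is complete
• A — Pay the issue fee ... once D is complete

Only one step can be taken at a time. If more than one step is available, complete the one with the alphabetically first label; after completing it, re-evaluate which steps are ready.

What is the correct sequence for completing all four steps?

D, A, B, C

D has no prerequisites → D first.
Now A, B and C have their prerequisites met. A has the earlier label, so A next.
B and C are both available; B has the earlier label → B.
That leaves C as the only ready step → C.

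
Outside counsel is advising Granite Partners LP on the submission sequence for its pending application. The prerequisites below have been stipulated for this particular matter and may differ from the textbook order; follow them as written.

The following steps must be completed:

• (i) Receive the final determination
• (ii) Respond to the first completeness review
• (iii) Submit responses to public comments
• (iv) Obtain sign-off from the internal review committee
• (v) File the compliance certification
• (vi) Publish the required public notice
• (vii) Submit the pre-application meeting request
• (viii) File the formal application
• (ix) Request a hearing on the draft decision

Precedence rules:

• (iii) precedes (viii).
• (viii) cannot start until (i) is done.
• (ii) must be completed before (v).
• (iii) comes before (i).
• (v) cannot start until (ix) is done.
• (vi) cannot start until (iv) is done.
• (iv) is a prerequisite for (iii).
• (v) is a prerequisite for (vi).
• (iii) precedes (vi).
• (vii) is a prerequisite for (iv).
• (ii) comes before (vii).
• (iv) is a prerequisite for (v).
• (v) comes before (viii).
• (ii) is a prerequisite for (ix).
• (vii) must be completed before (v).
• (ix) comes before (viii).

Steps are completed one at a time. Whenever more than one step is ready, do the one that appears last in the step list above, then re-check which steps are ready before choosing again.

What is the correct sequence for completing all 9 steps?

(ii) is the only step with nothing outstanding, so it goes first.
Ready: (ix) and (vii). (ix) is listed later → (ix).
Next only (vii) has its prerequisites met → (vii).
(iv) needed (vii), now all done → (iv).
Ready: (v) and (iii). (v) is listed later → (v).
(iii) needed (iv), now all done → (iii).
(vi) and (i) are both available; (vi) is listed later → (vi).
That leaves (i) as the only ready step → (i).
(viii) needed (ix), (v), (iii) and (i), now all done → (viii).

(ii), (ix), (vii), (iv), (v), (iii), (vi), (i), (viii)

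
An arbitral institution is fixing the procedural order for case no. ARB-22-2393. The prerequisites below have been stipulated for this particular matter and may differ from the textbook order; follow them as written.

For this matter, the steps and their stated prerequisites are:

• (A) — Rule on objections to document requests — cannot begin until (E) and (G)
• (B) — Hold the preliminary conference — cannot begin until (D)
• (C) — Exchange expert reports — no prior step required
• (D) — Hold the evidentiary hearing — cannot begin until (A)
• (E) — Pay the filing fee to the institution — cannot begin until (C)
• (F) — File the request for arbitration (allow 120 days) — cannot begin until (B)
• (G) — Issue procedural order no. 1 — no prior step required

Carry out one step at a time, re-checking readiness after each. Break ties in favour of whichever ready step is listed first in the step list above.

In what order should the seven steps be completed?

(C) → (E) → (G) → (A) → (D) → (B) → (F)

(C) and (G) have no prerequisites; (C) is listed earlier, so (C) is first.
Now (E) and (G) have their prerequisites met. (E) is listed earlier, so (E) next.
Next only (G) has its prerequisites met → (G).
That leaves (A) as the only ready step → (A).
That leaves (D) as the only ready step → (D).
That leaves (B) as the only ready step → (B).
That leaves (F) as the only ready step → (F).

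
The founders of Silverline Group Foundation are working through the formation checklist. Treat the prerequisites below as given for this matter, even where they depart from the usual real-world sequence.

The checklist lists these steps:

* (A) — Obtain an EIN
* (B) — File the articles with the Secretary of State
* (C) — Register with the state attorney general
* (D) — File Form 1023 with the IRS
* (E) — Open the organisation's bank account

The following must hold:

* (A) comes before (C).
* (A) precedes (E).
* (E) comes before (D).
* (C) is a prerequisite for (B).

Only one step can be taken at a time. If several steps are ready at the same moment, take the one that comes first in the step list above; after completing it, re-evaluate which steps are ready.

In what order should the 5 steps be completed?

Only (A) has no prerequisites, so it is first.
(C) and (E) are both available; (C) is listed earlier → (C).
Ready: (B) and (E). (B) is listed earlier → (B).
(E) needed (A), now all done → (E).
(D) needed (E), now all done → (D).

(A) → (C) → (B) → (E) → (D)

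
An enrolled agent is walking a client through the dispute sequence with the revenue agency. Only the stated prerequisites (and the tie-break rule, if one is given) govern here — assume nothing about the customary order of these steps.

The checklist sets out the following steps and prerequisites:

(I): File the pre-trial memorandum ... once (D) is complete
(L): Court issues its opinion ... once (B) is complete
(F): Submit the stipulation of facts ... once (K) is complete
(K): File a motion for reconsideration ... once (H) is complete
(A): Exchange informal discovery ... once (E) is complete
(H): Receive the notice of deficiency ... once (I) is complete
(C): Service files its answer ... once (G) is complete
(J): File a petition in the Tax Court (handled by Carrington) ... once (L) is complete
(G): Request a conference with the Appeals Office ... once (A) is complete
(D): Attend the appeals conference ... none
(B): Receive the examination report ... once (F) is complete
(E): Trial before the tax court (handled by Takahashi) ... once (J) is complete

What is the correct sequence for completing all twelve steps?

(D) → (I) → (H) → (K) → (F) → (B) → (L) → (J) → (E) → (A) → (G) → (C)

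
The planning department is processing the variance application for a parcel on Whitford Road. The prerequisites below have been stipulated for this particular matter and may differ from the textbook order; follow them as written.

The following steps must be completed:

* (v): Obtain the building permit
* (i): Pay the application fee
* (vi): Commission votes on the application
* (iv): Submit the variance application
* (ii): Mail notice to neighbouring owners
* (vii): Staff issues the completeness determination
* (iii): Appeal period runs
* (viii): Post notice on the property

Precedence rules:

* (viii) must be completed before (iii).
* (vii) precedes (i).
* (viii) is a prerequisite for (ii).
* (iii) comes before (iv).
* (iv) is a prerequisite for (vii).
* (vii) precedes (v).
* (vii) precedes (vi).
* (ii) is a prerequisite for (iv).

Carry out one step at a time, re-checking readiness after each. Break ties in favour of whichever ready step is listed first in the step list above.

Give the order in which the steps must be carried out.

Only (viii) has no prerequisites, so it is first.
Ready: (ii) and (iii). (ii) is listed earlier → (ii).
(iii) needed (viii), now all done → (iii).
That leaves (iv) as the only ready step → (iv).
Next only (vii) has its prerequisites met → (vii).
(v), (i) and (vi) are all available; (v) is listed earlier → (v).
(i) and (vi) are both available; (i) is listed earlier → (i).
That leaves (vi) as the only ready step → (vi).

(viii) (ii) (iii) (iv) (vii) (v) (i) (vi)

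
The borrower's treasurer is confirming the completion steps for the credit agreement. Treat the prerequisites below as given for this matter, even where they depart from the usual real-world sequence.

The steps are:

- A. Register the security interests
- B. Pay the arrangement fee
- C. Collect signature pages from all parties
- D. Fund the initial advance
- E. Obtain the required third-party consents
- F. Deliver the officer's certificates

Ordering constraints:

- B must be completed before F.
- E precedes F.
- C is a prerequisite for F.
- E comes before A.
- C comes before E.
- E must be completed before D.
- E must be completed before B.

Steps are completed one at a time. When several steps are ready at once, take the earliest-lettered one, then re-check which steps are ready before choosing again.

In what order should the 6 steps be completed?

C has no prerequisites → C first.
E needed C, now all done → E.
A, B and D are all available; A has the earlier label → A.
Now B and D have their prerequisites met. B has the earlier label, so B next.
Now D and F have their prerequisites met. D has the earlier label, so D next.
That leaves F as the only ready step → F.

C, E, A, B, D, F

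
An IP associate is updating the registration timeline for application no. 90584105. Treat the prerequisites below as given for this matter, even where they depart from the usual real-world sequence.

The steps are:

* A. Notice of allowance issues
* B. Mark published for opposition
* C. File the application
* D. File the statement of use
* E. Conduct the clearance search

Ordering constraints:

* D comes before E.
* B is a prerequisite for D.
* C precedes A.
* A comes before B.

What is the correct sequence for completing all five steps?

C → A → B → D → E

Only C has no prerequisites, so it is first.
Next only A has its prerequisites met → A.
That leaves B as the only ready step → B.
Next only D has its prerequisites met → D.
That leaves E as the only ready step → E.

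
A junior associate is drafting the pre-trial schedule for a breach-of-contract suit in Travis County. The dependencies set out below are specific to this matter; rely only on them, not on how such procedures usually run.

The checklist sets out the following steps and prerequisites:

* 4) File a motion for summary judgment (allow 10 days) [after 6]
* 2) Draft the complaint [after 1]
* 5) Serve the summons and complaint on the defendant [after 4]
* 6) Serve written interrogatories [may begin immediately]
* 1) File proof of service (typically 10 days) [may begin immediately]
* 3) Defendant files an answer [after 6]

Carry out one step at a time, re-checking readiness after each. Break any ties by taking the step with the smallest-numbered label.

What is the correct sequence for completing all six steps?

Nothing is required for 1 and 6. 1 has the earlier label → 1 first.
2 now also ready, so the ready set is {2, 6}; 2 has the earlier label → 2.
6 is the only step now ready → 6.
3 and 4 are both available; 3 has the earlier label → 3.
That leaves 4 as the only ready step → 4.
5 needed 4, now all done → 5.

1, 2, 6, 3, 4, 5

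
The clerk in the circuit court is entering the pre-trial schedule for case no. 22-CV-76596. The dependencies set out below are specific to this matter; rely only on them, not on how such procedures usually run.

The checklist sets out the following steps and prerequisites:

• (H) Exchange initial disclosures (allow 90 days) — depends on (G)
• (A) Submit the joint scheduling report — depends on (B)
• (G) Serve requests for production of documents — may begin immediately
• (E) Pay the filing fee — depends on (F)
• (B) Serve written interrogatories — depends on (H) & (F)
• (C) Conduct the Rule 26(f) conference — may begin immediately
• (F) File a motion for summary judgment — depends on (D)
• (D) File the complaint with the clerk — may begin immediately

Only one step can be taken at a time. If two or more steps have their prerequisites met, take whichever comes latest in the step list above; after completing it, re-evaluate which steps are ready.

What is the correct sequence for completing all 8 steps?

(D) (F) (C) (E) (G) (H) (B) (A)

Nothing is required for (D), (C) and (G). (D) is listed later → (D) first.
(F) now also ready, so the ready set is {(F), (C), (G)}; (F) is listed later → (F).
(E) now also ready, so the ready set is {(C), (E), (G)}; (C) is listed later → (C).
Now (E) and (G) have their prerequisites met. (E) is listed later, so (E) next.
That leaves (G) as the only ready step → (G).
(H) is the only step now ready → (H).
Next only (B) has its prerequisites met → (B).
(A) needed (B), now all done → (A).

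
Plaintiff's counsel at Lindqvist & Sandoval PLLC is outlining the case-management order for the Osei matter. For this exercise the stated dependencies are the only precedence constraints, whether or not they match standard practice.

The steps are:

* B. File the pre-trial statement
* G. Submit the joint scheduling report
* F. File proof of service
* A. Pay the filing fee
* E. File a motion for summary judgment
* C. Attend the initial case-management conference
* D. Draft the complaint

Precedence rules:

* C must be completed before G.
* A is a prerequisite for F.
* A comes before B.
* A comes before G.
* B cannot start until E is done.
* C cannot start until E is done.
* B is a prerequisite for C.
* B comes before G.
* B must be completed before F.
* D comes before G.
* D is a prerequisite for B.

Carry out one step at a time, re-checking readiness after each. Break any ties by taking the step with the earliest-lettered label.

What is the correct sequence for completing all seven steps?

A, D and E have no prerequisites; A has the earlier label, so A is first.
Ready: D and E. D has the earlier label → D.
Next only E has its prerequisites met → E.
That leaves B as the only ready step → B.
C and F are both available; C has the earlier label → C.
Now F and G have their prerequisites met. F has the earlier label, so F next.
G needed A, B, C and D, now all done → G.

A D E B C F G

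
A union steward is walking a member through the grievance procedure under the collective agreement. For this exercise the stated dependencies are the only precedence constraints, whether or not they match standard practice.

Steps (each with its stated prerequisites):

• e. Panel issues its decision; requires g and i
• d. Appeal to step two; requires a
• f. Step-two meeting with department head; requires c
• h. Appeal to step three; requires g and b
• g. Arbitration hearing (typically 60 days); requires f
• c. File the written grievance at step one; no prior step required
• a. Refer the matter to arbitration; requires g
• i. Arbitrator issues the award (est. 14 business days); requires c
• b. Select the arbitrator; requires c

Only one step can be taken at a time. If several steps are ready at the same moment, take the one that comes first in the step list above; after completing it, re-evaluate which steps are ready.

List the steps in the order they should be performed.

c → f → g → a → d → i → e → b → h

c has no prerequisites → c first.
Now f, i and b have their prerequisites met. f is listed earlier, so f next.
g now also ready, so the ready set is {g, i, b}; g is listed earlier → g.
Now a, i and b have their prerequisites met. a is listed earlier, so a next.
Ready: d, i and b. d is listed earlier → d.
Now i and b have their prerequisites met. i is listed earlier, so i next.
Ready: e and b. e is listed earlier → e.
b needed c, now all done → b.
h needed g and b, now all done → h.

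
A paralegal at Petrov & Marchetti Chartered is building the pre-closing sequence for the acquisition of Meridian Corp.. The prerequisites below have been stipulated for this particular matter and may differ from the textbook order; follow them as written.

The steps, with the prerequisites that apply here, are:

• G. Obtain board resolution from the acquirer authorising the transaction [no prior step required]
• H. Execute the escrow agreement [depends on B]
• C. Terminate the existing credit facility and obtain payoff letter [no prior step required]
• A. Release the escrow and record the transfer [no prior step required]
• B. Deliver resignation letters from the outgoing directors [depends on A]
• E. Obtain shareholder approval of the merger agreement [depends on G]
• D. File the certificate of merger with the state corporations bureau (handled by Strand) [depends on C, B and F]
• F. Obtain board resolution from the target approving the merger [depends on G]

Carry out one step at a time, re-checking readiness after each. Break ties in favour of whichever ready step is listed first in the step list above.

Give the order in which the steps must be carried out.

G C A B H E F D

Nothing is required for G, C and A. G is listed earlier → G first.
E and F now also ready, so the ready set is {C, A, E, F}; C is listed earlier → C.
Ready: A, E and F. A is listed earlier → A.
Now B, E and F have their prerequisites met. B is listed earlier, so B next.
H now also ready, so the ready set is {H, E, F}; H is listed earlier → H.
E and F are both available; E is listed earlier → E.
F needed G, now all done → F.
D needed C, B and F, now all done → D.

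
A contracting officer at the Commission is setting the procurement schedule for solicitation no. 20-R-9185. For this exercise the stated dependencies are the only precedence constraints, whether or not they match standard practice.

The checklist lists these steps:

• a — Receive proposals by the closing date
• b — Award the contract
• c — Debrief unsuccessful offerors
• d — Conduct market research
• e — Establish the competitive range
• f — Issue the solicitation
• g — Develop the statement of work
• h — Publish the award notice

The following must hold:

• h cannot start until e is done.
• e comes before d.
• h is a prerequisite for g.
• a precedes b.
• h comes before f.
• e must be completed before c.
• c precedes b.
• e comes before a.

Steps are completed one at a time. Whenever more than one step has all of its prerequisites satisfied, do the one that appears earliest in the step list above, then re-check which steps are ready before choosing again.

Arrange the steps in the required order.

e has no prerequisites → e first.
Ready: a, c, d and h. a is listed earlier → a.
c, d and h are all available; c is listed earlier → c.
b now also ready, so the ready set is {b, d, h}; b is listed earlier → b.
d and h are both available; d is listed earlier → d.
That leaves h as the only ready step → h.
f and g are both available; f is listed earlier → f.
g needed h, now all done → g.

e a c b d h f g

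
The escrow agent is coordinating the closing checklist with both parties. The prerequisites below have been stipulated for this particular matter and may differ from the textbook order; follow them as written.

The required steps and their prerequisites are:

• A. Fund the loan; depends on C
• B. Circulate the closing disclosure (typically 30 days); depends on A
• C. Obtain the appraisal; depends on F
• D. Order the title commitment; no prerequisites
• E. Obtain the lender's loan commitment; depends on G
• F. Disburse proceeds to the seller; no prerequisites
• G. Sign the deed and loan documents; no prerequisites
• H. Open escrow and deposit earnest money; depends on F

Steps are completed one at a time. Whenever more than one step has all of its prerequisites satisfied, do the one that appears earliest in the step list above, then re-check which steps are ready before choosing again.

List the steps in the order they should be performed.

D → F → C → A → B → G → E → H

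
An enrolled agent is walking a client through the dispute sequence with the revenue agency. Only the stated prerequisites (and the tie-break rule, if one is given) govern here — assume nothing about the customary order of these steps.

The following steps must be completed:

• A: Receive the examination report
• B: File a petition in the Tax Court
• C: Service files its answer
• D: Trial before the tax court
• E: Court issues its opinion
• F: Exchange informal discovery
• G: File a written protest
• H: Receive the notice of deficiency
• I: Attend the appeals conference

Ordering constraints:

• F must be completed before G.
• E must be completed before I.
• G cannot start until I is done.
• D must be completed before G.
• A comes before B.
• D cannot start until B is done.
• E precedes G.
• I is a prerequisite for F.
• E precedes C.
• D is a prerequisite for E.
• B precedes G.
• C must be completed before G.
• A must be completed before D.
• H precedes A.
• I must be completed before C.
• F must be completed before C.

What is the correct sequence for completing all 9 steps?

H, A, B, D, E, I, F, C, G

H is the only step with nothing outstanding, so it goes first.
A needed H, now all done → A.
B needed A, now all done → B.
That leaves D as the only ready step → D.
That leaves E as the only ready step → E.
I needed E, now all done → I.
F is the only step now ready → F.
Next only C has its prerequisites met → C.
G needed B, C, D, E, F and I, now all done → G.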